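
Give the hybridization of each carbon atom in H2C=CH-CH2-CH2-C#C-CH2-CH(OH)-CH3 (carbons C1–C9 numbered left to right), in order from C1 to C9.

C1: 3 σ bonds, plus one π bond; 3 regions of electron density → sp2.
C2: 3 σ bonds, plus one π bond — 3 electron domains, sp2.
C3 — 4 σ bonds. Steric number 4, so sp3.
C4 carries 4 σ bonds, giving a steric number of 4, so it is sp3.
C5 — 2 σ bonds, plus two π bonds. Steric number 2, so sp.
C6 has 2 σ bonds, plus two π bonds: steric number 2 → sp.
C7: 4 σ bonds; 4 regions of electron density → sp3.
C8 is sp3: 4 σ bonds, 4 electron-density regions.
C9: 4 σ bonds — 4 electron domains, sp3.

C1 sp2, C2 sp2, C3 sp3, C4 sp3, C5 sp, C6 sp, C7 sp3, C8 sp3, C9 sp3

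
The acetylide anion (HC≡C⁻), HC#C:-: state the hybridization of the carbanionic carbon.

sp

One σ bond + one lone pair = steric number 2 → sp.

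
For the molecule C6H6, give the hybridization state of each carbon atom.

sp²

Every ring carbon has three σ bonds and contributes one p electron to the aromatic π system.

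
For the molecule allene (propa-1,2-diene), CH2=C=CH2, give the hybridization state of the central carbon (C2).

Two σ bonds and two π bonds (one to each neighbour) → sp.

sp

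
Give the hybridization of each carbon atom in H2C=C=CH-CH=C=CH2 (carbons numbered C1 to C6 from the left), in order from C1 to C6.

C1: 3 σ bonds, plus one π bond — 3 electron domains, sp2.
C2 (2 σ bonds, plus two π bonds) has steric number 2: sp.
C3 — 3 σ bonds, plus one π bond. Steric number 3, so sp2.
C4 carries 3 σ bonds, plus one π bond, giving a steric number of 3, so it is sp2.
C5 — 2 σ bonds, plus two π bonds. Steric number 2, so sp.
C6: 3 σ bonds, plus one π bond — 3 electron domains, sp2.

C1 sp2, C2 sp, C3 sp2, C4 sp2, C5 sp, C6 sp2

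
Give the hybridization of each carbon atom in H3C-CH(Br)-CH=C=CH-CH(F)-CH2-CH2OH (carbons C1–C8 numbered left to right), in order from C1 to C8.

C1 sp3, C2 sp3, C3 sp2, C4 sp, C5 sp2, C6 sp3, C7 sp3, C8 sp3

C1 is sp3: 4 σ bonds, 4 electron-density regions.
C2 carries 4 σ bonds, giving a steric number of 4, so it is sp3.
C3 carries 3 σ bonds, plus one π bond, giving a steric number of 3, so it is sp2.
C4: 2 σ bonds, plus two π bonds — 2 electron domains, sp.
C5: 3 σ bonds, plus one π bond — 3 electron domains, sp2.
C6: 4 σ bonds — 4 electron domains, sp3.
C7 has 4 σ bonds: steric number 4 → sp3.
C8: 4 σ bonds — 4 electron domains, sp3.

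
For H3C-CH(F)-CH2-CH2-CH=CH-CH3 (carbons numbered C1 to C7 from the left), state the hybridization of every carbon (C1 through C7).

C1 sp3, C2 sp3, C3 sp3, C4 sp3, C5 sp2, C6 sp2, C7 sp3

C1: 4 σ bonds — 4 electron domains, sp3.
C2 is sp3: 4 σ bonds, 4 electron-density regions.
C3 (4 σ bonds) has steric number 4: sp3.
C4: 4 σ bonds; 4 regions of electron density → sp3.
C5 — 3 σ bonds, plus one π bond. Steric number 3, so sp2.
C6 has 3 σ bonds, plus one π bond: steric number 3 → sp2.
C7 — 4 σ bonds. Steric number 4, so sp3.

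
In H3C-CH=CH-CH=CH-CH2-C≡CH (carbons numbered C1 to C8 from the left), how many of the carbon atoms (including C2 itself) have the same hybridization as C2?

C2 is sp2 (one π bond).
C1: sp3
C2: sp2 ✓
C3: sp2 ✓
C4: sp2 ✓
C5: sp2 ✓
C6: sp3
C7: sp
C8: sp
4 carbons are sp2.

4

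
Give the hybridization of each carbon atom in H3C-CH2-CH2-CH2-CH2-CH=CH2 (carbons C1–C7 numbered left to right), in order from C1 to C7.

C1 sp3, C2 sp3, C3 sp3, C4 sp3, C5 sp3, C6 sp2, C7 sp2

C1: 4 σ bonds; 4 regions of electron density → sp3.
C2 carries 4 σ bonds, giving a steric number of 4, so it is sp3.
C3 is sp3: 4 σ bonds, 4 electron-density regions.
C4 has 4 σ bonds: steric number 4 → sp3.
C5 — 4 σ bonds. Steric number 4, so sp3.
C6 (3 σ bonds, plus one π bond) has steric number 3: sp2.
C7 (3 σ bonds, plus one π bond) has steric number 3: sp2.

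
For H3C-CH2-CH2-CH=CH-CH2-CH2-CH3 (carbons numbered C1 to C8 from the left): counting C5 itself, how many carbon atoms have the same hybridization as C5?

2

C5 is sp2 (one π bond).
C1: sp3
C2: sp3
C3: sp3
C4: sp2 ✓
C5: sp2 ✓
C6: sp3
C7: sp3
C8: sp3
2 carbons are sp2.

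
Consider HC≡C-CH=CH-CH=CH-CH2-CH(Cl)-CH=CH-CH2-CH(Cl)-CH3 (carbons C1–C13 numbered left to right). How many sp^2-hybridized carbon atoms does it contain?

C1: sp
C2: sp
C3: sp2 ✓
C4: sp2 ✓
C5: sp2 ✓
C6: sp2 ✓
C7: sp3
C8: sp3
C9: sp2 ✓
C10: sp2 ✓
C11: sp3
C12: sp3
C13: sp3
C3, C4, C5, C6, C9, C10 → 6 sp2 carbons.

6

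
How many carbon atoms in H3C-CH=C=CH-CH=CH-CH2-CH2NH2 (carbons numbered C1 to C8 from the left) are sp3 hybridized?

C1: sp3 ✓
C2: sp2
C3: sp
C4: sp2
C5: sp2
C6: sp2
C7: sp3 ✓
C8: sp3 ✓
C1, C7, C8 → 3 sp3 carbons.

3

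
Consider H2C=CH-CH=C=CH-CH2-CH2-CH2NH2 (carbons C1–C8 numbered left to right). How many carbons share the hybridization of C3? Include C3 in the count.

4

C3 is sp2 (one π bond).
C1: sp2 ✓
C2: sp2 ✓
C3: sp2 ✓
C4: sp
C5: sp2 ✓
C6: sp3
C7: sp3
C8: sp3
4 carbons are sp2.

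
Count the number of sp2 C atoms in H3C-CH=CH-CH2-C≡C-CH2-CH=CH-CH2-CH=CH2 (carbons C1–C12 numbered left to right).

C1: sp3
C2: sp2 ✓
C3: sp2 ✓
C4: sp3
C5: sp
C6: sp
C7: sp3
C8: sp2 ✓
C9: sp2 ✓
C10: sp3
C11: sp2 ✓
C12: sp2 ✓
C2, C3, C8, C9, C11, C12 → 6 sp2 carbons.

6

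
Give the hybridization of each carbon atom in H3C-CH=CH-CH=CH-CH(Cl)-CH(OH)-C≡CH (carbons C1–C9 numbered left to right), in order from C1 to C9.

C1 is sp3: 4 σ bonds, 4 electron-density regions.
C2 is sp2: 3 σ bonds, plus one π bond, 3 electron-density regions.
C3 carries 3 σ bonds, plus one π bond, giving a steric number of 3, so it is sp2.
C4 has 3 σ bonds, plus one π bond: steric number 3 → sp2.
C5 carries 3 σ bonds, plus one π bond, giving a steric number of 3, so it is sp2.
C6 is sp3: 4 σ bonds, 4 electron-density regions.
C7: 4 σ bonds; 4 regions of electron density → sp3.
C8: 2 σ bonds, plus two π bonds; 2 regions of electron density → sp.
C9 carries 2 σ bonds, plus two π bonds, giving a steric number of 2, so it is sp.

C1 sp3, C2 sp2, C3 sp2, C4 sp2, C5 sp2, C6 sp3, C7 sp3, C8 sp, C9 sp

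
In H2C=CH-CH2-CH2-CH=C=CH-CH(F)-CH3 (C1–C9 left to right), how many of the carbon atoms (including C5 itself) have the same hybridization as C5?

4

C5 is sp2 (one π bond).
C1: sp2 ✓
C2: sp2 ✓
C3: sp3
C4: sp3
C5: sp2 ✓
C6: sp
C7: sp2 ✓
C8: sp3
C9: sp3
4 carbons are sp2.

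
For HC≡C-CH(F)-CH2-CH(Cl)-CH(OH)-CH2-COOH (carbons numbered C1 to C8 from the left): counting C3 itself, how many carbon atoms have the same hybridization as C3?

5

C3 is sp3 (only σ bonds).
C1: sp
C2: sp
C3: sp3 ✓
C4: sp3 ✓
C5: sp3 ✓
C6: sp3 ✓
C7: sp3 ✓
C8: sp2
5 carbons are sp3.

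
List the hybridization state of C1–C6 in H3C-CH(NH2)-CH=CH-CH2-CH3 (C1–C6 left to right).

C1: 4 σ bonds — 4 electron domains, sp3.
C2 (4 σ bonds) has steric number 4: sp3.
C3 (3 σ bonds, plus one π bond) has steric number 3: sp2.
C4 (3 σ bonds, plus one π bond) has steric number 3: sp2.
C5 — 4 σ bonds. Steric number 4, so sp3.
C6: 4 σ bonds; 4 regions of electron density → sp3.

C1 sp3, C2 sp3, C3 sp2, C4 sp2, C5 sp3, C6 sp3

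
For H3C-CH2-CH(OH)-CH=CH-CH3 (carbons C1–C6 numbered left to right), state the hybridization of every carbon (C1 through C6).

C1 — 4 σ bonds. Steric number 4, so sp3.
C2 is sp3: 4 σ bonds, 4 electron-density regions.
C3 carries 4 σ bonds, giving a steric number of 4, so it is sp3.
C4: 3 σ bonds, plus one π bond — 3 electron domains, sp2.
C5: 3 σ bonds, plus one π bond; 3 regions of electron density → sp2.
C6 — 4 σ bonds. Steric number 4, so sp3.

C1 sp3, C2 sp3, C3 sp3, C4 sp2, C5 sp2, C6 sp3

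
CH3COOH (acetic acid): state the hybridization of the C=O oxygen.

sp^2

The C=O oxygen has 1 σ bond and 2 lone pairs, plus one π bond: steric number 3 → sp2.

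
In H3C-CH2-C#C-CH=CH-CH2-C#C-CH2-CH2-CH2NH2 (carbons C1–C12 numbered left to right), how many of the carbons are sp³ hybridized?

6

C1: sp3 ✓
C2: sp3 ✓
C3: sp
C4: sp
C5: sp2
C6: sp2
C7: sp3 ✓
C8: sp
C9: sp
C10: sp3 ✓
C11: sp3 ✓
C12: sp3 ✓
C1, C2, C7, C10, C11, C12 → 6 sp3 carbons.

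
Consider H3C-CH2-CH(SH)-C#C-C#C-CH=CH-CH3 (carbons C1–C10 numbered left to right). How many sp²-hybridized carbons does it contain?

2

C1: sp3
C2: sp3
C3: sp3
C4: sp
C5: sp
C6: sp
C7: sp
C8: sp2 ✓
C9: sp2 ✓
C10: sp3
C8, C9 → 2 sp2 carbons.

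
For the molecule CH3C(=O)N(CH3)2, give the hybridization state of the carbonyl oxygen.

The carbonyl oxygen carries 1 σ bond and 2 lone pairs, plus one π bond, giving a steric number of 3, so it is sp2.

sp^2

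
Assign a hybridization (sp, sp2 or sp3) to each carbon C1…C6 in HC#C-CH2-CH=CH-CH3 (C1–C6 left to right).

C1 has 2 σ bonds, plus two π bonds: steric number 2 → sp.
C2 has 2 σ bonds, plus two π bonds: steric number 2 → sp.
C3 — 4 σ bonds. Steric number 4, so sp3.
C4: 3 σ bonds, plus one π bond — 3 electron domains, sp2.
C5: 3 σ bonds, plus one π bond — 3 electron domains, sp2.
C6: 4 σ bonds; 4 regions of electron density → sp3.

C1 sp, C2 sp, C3 sp3, C4 sp2, C5 sp2, C6 sp3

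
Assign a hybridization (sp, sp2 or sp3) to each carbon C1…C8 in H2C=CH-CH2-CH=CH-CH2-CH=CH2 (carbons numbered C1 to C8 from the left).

C1 (3 σ bonds, plus one π bond) has steric number 3: sp2.
C2: 3 σ bonds, plus one π bond — 3 electron domains, sp2.
C3 carries 4 σ bonds, giving a steric number of 4, so it is sp3.
C4: 3 σ bonds, plus one π bond — 3 electron domains, sp2.
C5 has 3 σ bonds, plus one π bond: steric number 3 → sp2.
C6 is sp3: 4 σ bonds, 4 electron-density regions.
C7: 3 σ bonds, plus one π bond — 3 electron domains, sp2.
C8: 3 σ bonds, plus one π bond; 3 regions of electron density → sp2.

C1 sp2, C2 sp2, C3 sp3, C4 sp2, C5 sp2, C6 sp3, C7 sp2, C8 sp2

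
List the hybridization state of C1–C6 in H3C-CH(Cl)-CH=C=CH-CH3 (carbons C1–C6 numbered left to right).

C1 sp3, C2 sp3, C3 sp2, C4 sp, C5 sp2, C6 sp3

C1: 4 σ bonds — 4 electron domains, sp3.
C2 is sp3: 4 σ bonds, 4 electron-density regions.
C3: 3 σ bonds, plus one π bond — 3 electron domains, sp2.
C4 has 2 σ bonds, plus two π bonds: steric number 2 → sp.
C5 is sp2: 3 σ bonds, plus one π bond, 3 electron-density regions.
C6 — 4 σ bonds. Steric number 4, so sp3.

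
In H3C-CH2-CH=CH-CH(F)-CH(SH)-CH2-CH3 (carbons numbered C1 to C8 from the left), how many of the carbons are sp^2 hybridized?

2

C1: sp3
C2: sp3
C3: sp2 ✓
C4: sp2 ✓
C5: sp3
C6: sp3
C7: sp3
C8: sp3
C3, C4 → 2 sp2 carbons.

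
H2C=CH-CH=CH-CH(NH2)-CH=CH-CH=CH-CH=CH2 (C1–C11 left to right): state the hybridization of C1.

C1 — 3 σ bonds, plus one π bond. Steric number 3, so sp2.

sp^2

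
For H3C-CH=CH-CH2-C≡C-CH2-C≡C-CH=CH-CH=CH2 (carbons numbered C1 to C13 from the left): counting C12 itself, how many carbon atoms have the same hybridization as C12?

6

C12 is sp2 (one π bond).
C1: sp3
C2: sp2 ✓
C3: sp2 ✓
C4: sp3
C5: sp
C6: sp
C7: sp3
C8: sp
C9: sp
C10: sp2 ✓
C11: sp2 ✓
C12: sp2 ✓
C13: sp2 ✓
6 carbons are sp2.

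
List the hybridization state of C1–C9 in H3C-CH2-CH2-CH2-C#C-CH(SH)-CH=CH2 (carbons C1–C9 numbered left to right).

C1: 4 σ bonds; 4 regions of electron density → sp3.
C2 has 4 σ bonds: steric number 4 → sp3.
C3 carries 4 σ bonds, giving a steric number of 4, so it is sp3.
C4: 4 σ bonds — 4 electron domains, sp3.
C5 (2 σ bonds, plus two π bonds) has steric number 2: sp.
C6: 2 σ bonds, plus two π bonds; 2 regions of electron density → sp.
C7: 4 σ bonds — 4 electron domains, sp3.
C8: 3 σ bonds, plus one π bond; 3 regions of electron density → sp2.
C9: 3 σ bonds, plus one π bond; 3 regions of electron density → sp2.

C1 sp3, C2 sp3, C3 sp3, C4 sp3, C5 sp, C6 sp, C7 sp3, C8 sp2, C9 sp2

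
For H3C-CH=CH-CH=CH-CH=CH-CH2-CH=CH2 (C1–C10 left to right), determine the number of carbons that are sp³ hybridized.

C1: sp3 ✓
C2: sp2
C3: sp2
C4: sp2
C5: sp2
C6: sp2
C7: sp2
C8: sp3 ✓
C9: sp2
C10: sp2
C1, C8 → 2 sp3 carbons.

2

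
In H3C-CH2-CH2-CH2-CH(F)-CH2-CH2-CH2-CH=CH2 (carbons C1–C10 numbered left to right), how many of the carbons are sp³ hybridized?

8

C1: sp3 ✓
C2: sp3 ✓
C3: sp3 ✓
C4: sp3 ✓
C5: sp3 ✓
C6: sp3 ✓
C7: sp3 ✓
C8: sp3 ✓
C9: sp2
C10: sp2
C1, C2, C3, C4, C5, C6, C7, C8 → 8 sp3 carbons.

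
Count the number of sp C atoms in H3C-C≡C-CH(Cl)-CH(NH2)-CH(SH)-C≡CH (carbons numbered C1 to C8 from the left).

C1: sp3
C2: sp ✓
C3: sp ✓
C4: sp3
C5: sp3
C6: sp3
C7: sp ✓
C8: sp ✓
C2, C3, C7, C8 → 4 sp carbons.

4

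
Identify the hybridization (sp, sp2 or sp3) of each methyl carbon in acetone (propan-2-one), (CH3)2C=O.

sp^3

Each methyl carbon is sp3: 4 σ bonds, 4 electron-density regions.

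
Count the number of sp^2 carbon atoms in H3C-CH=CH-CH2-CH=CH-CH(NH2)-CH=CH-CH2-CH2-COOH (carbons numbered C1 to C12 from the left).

7

C1: sp3
C2: sp2 ✓
C3: sp2 ✓
C4: sp3
C5: sp2 ✓
C6: sp2 ✓
C7: sp3
C8: sp2 ✓
C9: sp2 ✓
C10: sp3
C11: sp3
C12: sp2 ✓
C2, C3, C5, C6, C8, C9, C12 → 7 sp2 carbons.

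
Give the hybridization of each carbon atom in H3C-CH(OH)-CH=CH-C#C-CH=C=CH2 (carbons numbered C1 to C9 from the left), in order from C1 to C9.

C1 sp3, C2 sp3, C3 sp2, C4 sp2, C5 sp, C6 sp, C7 sp2, C8 sp, C9 sp2

C1 has 4 σ bonds: steric number 4 → sp3.
C2: 4 σ bonds — 4 electron domains, sp3.
C3 — 3 σ bonds, plus one π bond. Steric number 3, so sp2.
C4 has 3 σ bonds, plus one π bond: steric number 3 → sp2.
C5 is sp: 2 σ bonds, plus two π bonds, 2 electron-density regions.
C6: 2 σ bonds, plus two π bonds — 2 electron domains, sp.
C7 (3 σ bonds, plus one π bond) has steric number 3: sp2.
C8 is sp: 2 σ bonds, plus two π bonds, 2 electron-density regions.
C9 — 3 σ bonds, plus one π bond. Steric number 3, so sp2.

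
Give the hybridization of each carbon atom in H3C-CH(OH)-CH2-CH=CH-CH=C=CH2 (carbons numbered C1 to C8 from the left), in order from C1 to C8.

C1: 4 σ bonds — 4 electron domains, sp3.
C2: 4 σ bonds; 4 regions of electron density → sp3.
C3: 4 σ bonds — 4 electron domains, sp3.
C4 is sp2: 3 σ bonds, plus one π bond, 3 electron-density regions.
C5 (3 σ bonds, plus one π bond) has steric number 3: sp2.
C6 carries 3 σ bonds, plus one π bond, giving a steric number of 3, so it is sp2.
C7: 2 σ bonds, plus two π bonds — 2 electron domains, sp.
C8 carries 3 σ bonds, plus one π bond, giving a steric number of 3, so it is sp2.

C1 sp3, C2 sp3, C3 sp3, C4 sp2, C5 sp2, C6 sp2, C7 sp, C8 sp2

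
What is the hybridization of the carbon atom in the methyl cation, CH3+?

sp^2

Three σ bonds to H, empty p orbital → sp2, trigonal planar.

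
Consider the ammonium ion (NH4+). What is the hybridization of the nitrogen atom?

sp3

Four σ bonds, no lone pair → sp3, tetrahedral.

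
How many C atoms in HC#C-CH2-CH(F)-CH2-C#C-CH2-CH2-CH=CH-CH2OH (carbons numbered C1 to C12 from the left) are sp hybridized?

C1: sp ✓
C2: sp ✓
C3: sp3
C4: sp3
C5: sp3
C6: sp ✓
C7: sp ✓
C8: sp3
C9: sp3
C10: sp2
C11: sp2
C12: sp3
C1, C2, C6, C7 → 4 sp carbons.

4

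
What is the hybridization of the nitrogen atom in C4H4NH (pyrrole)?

sp^2

N has three σ bonds; its lone pair occupies the p orbital and is part of the aromatic π system, so N is sp2 (not the sp3 a naive steric count of 4 would give).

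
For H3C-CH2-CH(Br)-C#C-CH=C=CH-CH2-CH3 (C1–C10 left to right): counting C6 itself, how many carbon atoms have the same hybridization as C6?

C6 is sp2 (one π bond).
C1: sp3
C2: sp3
C3: sp3
C4: sp
C5: sp
C6: sp2 ✓
C7: sp
C8: sp2 ✓
C9: sp3
C10: sp3
2 carbons are sp2.

2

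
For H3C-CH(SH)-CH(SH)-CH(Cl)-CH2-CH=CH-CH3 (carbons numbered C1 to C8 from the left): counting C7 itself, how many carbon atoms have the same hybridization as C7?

C7 is sp2 (one π bond).
C1: sp3
C2: sp3
C3: sp3
C4: sp3
C5: sp3
C6: sp2 ✓
C7: sp2 ✓
C8: sp3
2 carbons are sp2.

2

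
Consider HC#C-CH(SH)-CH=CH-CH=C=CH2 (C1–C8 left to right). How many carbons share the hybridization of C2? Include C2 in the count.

C2 is sp (two π bonds).
C1: sp ✓
C2: sp ✓
C3: sp3
C4: sp2
C5: sp2
C6: sp2
C7: sp ✓
C8: sp2
3 carbons are sp.

3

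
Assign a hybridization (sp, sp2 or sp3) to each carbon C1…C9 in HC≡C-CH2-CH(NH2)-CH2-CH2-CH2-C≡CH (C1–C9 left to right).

C1 sp, C2 sp, C3 sp3, C4 sp3, C5 sp3, C6 sp3, C7 sp3, C8 sp, C9 sp

C1 has 2 σ bonds, plus two π bonds: steric number 2 → sp.
C2 is sp: 2 σ bonds, plus two π bonds, 2 electron-density regions.
C3 (4 σ bonds) has steric number 4: sp3.
C4: 4 σ bonds — 4 electron domains, sp3.
C5 is sp3: 4 σ bonds, 4 electron-density regions.
C6: 4 σ bonds — 4 electron domains, sp3.
C7 has 4 σ bonds: steric number 4 → sp3.
C8: 2 σ bonds, plus two π bonds; 2 regions of electron density → sp.
C9 is sp: 2 σ bonds, plus two π bonds, 2 electron-density regions.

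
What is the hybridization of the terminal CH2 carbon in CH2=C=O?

The terminal CH2 carbon carries 3 σ bonds, plus one π bond, giving a steric number of 3, so it is sp2.

sp2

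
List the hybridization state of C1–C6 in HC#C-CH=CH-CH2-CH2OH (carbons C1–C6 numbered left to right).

C1 has 2 σ bonds, plus two π bonds: steric number 2 → sp.
C2 carries 2 σ bonds, plus two π bonds, giving a steric number of 2, so it is sp.
C3 — 3 σ bonds, plus one π bond. Steric number 3, so sp2.
C4: 3 σ bonds, plus one π bond; 3 regions of electron density → sp2.
C5 is sp3: 4 σ bonds, 4 electron-density regions.
C6 carries 4 σ bonds, giving a steric number of 4, so it is sp3.

C1 sp, C2 sp, C3 sp2, C4 sp2, C5 sp3, C6 sp3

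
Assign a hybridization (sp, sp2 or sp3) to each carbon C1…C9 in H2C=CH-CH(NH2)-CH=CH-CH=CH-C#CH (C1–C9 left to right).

C1 (3 σ bonds, plus one π bond) has steric number 3: sp2.
C2 — 3 σ bonds, plus one π bond. Steric number 3, so sp2.
C3 is sp3: 4 σ bonds, 4 electron-density regions.
C4 — 3 σ bonds, plus one π bond. Steric number 3, so sp2.
C5 has 3 σ bonds, plus one π bond: steric number 3 → sp2.
C6 has 3 σ bonds, plus one π bond: steric number 3 → sp2.
C7 has 3 σ bonds, plus one π bond: steric number 3 → sp2.
C8 — 2 σ bonds, plus two π bonds. Steric number 2, so sp.
C9 is sp: 2 σ bonds, plus two π bonds, 2 electron-density regions.

C1 sp2, C2 sp2, C3 sp3, C4 sp2, C5 sp2, C6 sp2, C7 sp2, C8 sp, C9 sp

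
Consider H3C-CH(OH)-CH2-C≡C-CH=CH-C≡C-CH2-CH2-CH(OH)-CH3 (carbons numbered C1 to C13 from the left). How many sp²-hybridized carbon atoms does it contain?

C1: sp3
C2: sp3
C3: sp3
C4: sp
C5: sp
C6: sp2 ✓
C7: sp2 ✓
C8: sp
C9: sp
C10: sp3
C11: sp3
C12: sp3
C13: sp3
C6, C7 → 2 sp2 carbons.

2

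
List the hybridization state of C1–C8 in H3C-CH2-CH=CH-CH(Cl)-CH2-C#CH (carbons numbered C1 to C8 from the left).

C1 sp3, C2 sp3, C3 sp2, C4 sp2, C5 sp3, C6 sp3, C7 sp, C8 sp

C1 carries 4 σ bonds, giving a steric number of 4, so it is sp3.
C2 — 4 σ bonds. Steric number 4, so sp3.
C3 — 3 σ bonds, plus one π bond. Steric number 3, so sp2.
C4: 3 σ bonds, plus one π bond — 3 electron domains, sp2.
C5 is sp3: 4 σ bonds, 4 electron-density regions.
C6 carries 4 σ bonds, giving a steric number of 4, so it is sp3.
C7 is sp: 2 σ bonds, plus two π bonds, 2 electron-density regions.
C8 has 2 σ bonds, plus two π bonds: steric number 2 → sp.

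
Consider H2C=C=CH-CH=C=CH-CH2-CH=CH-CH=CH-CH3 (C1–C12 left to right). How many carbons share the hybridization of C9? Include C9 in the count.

8

C9 is sp2 (one π bond).
C1: sp2 ✓
C2: sp
C3: sp2 ✓
C4: sp2 ✓
C5: sp
C6: sp2 ✓
C7: sp3
C8: sp2 ✓
C9: sp2 ✓
C10: sp2 ✓
C11: sp2 ✓
C12: sp3
8 carbons are sp2.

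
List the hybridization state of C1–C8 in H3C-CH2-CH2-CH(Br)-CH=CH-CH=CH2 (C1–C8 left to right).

C1 has 4 σ bonds: steric number 4 → sp3.
C2 is sp3: 4 σ bonds, 4 electron-density regions.
C3 is sp3: 4 σ bonds, 4 electron-density regions.
C4 carries 4 σ bonds, giving a steric number of 4, so it is sp3.
C5 is sp2: 3 σ bonds, plus one π bond, 3 electron-density regions.
C6 — 3 σ bonds, plus one π bond. Steric number 3, so sp2.
C7 is sp2: 3 σ bonds, plus one π bond, 3 electron-density regions.
C8: 3 σ bonds, plus one π bond — 3 electron domains, sp2.

C1 sp3, C2 sp3, C3 sp3, C4 sp3, C5 sp2, C6 sp2, C7 sp2, C8 sp2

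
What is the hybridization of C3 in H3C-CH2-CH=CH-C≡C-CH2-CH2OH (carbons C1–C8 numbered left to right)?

C3: 3 σ bonds, plus one π bond; 3 regions of electron density → sp2.

sp²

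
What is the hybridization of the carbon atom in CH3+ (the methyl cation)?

Three σ bonds to H, empty p orbital → sp2, trigonal planar.

sp^2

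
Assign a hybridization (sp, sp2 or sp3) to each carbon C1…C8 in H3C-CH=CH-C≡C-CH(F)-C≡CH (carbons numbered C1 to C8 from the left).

C1 (4 σ bonds) has steric number 4: sp3.
C2 — 3 σ bonds, plus one π bond. Steric number 3, so sp2.
C3: 3 σ bonds, plus one π bond; 3 regions of electron density → sp2.
C4: 2 σ bonds, plus two π bonds — 2 electron domains, sp.
C5 is sp: 2 σ bonds, plus two π bonds, 2 electron-density regions.
C6: 4 σ bonds — 4 electron domains, sp3.
C7: 2 σ bonds, plus two π bonds — 2 electron domains, sp.
C8 (2 σ bonds, plus two π bonds) has steric number 2: sp.

C1 sp3, C2 sp2, C3 sp2, C4 sp, C5 sp, C6 sp3, C7 sp, C8 sp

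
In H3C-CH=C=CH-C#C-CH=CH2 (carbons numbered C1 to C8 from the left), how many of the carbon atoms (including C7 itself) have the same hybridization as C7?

C7 is sp2 (one π bond).
C1: sp3
C2: sp2 ✓
C3: sp
C4: sp2 ✓
C5: sp
C6: sp
C7: sp2 ✓
C8: sp2 ✓
4 carbons are sp2.

4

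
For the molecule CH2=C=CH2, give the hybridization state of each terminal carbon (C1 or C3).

Each terminal carbon (C1 or C3): 3 σ bonds, plus one π bond — 3 electron domains, sp2.

sp²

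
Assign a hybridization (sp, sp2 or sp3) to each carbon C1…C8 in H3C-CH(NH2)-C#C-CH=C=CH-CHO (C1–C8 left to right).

C1 sp3, C2 sp3, C3 sp, C4 sp, C5 sp2, C6 sp, C7 sp2, C8 sp2

C1 (4 σ bonds) has steric number 4: sp3.
C2 carries 4 σ bonds, giving a steric number of 4, so it is sp3.
C3: 2 σ bonds, plus two π bonds; 2 regions of electron density → sp.
C4 is sp: 2 σ bonds, plus two π bonds, 2 electron-density regions.
C5: 3 σ bonds, plus one π bond — 3 electron domains, sp2.
C6 (2 σ bonds, plus two π bonds) has steric number 2: sp.
C7 (3 σ bonds, plus one π bond) has steric number 3: sp2.
C8 has 3 σ bonds, plus one π bond: steric number 3 → sp2.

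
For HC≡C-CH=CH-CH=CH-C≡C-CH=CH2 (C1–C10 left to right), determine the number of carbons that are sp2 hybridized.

C1: sp
C2: sp
C3: sp2 ✓
C4: sp2 ✓
C5: sp2 ✓
C6: sp2 ✓
C7: sp
C8: sp
C9: sp2 ✓
C10: sp2 ✓
C3, C4, C5, C6, C9, C10 → 6 sp2 carbons.

6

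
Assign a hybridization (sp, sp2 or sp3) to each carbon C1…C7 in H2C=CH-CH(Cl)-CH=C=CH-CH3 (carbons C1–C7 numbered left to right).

C1: 3 σ bonds, plus one π bond — 3 electron domains, sp2.
C2 (3 σ bonds, plus one π bond) has steric number 3: sp2.
C3 has 4 σ bonds: steric number 4 → sp3.
C4 carries 3 σ bonds, plus one π bond, giving a steric number of 3, so it is sp2.
C5 — 2 σ bonds, plus two π bonds. Steric number 2, so sp.
C6: 3 σ bonds, plus one π bond; 3 regions of electron density → sp2.
C7 — 4 σ bonds. Steric number 4, so sp3.

C1 sp2, C2 sp2, C3 sp3, C4 sp2, C5 sp, C6 sp2, C7 sp3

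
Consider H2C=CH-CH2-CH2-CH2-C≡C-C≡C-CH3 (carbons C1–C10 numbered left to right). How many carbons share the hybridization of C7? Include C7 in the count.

4

C7 is sp (two π bonds).
C1: sp2
C2: sp2
C3: sp3
C4: sp3
C5: sp3
C6: sp ✓
C7: sp ✓
C8: sp ✓
C9: sp ✓
C10: sp3
4 carbons are sp.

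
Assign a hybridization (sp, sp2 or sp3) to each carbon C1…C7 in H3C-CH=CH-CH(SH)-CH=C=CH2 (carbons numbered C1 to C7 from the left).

C1 sp3, C2 sp2, C3 sp2, C4 sp3, C5 sp2, C6 sp, C7 sp2

C1 — 4 σ bonds. Steric number 4, so sp3.
C2: 3 σ bonds, plus one π bond — 3 electron domains, sp2.
C3 is sp2: 3 σ bonds, plus one π bond, 3 electron-density regions.
C4 carries 4 σ bonds, giving a steric number of 4, so it is sp3.
C5: 3 σ bonds, plus one π bond; 3 regions of electron density → sp2.
C6 carries 2 σ bonds, plus two π bonds, giving a steric number of 2, so it is sp.
C7 — 3 σ bonds, plus one π bond. Steric number 3, so sp2.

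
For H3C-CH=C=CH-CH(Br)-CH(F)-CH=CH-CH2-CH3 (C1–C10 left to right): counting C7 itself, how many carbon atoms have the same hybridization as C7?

C7 is sp2 (one π bond).
C1: sp3
C2: sp2 ✓
C3: sp
C4: sp2 ✓
C5: sp3
C6: sp3
C7: sp2 ✓
C8: sp2 ✓
C9: sp3
C10: sp3
4 carbons are sp2.

4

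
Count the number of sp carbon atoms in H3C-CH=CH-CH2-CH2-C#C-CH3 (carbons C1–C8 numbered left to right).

2

C1: sp3
C2: sp2
C3: sp2
C4: sp3
C5: sp3
C6: sp ✓
C7: sp ✓
C8: sp3
C6, C7 → 2 sp carbons.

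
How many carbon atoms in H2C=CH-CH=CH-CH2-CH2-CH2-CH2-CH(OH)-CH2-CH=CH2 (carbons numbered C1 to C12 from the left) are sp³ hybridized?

6

C1: sp2
C2: sp2
C3: sp2
C4: sp2
C5: sp3 ✓
C6: sp3 ✓
C7: sp3 ✓
C8: sp3 ✓
C9: sp3 ✓
C10: sp3 ✓
C11: sp2
C12: sp2
C5, C6, C7, C8, C9, C10 → 6 sp3 carbons.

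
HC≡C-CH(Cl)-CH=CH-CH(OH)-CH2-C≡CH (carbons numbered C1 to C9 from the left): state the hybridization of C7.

C7 has 4 σ bonds: steric number 4 → sp3.

sp^3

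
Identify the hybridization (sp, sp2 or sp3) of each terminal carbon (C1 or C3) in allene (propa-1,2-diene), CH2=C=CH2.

sp^2

Each terminal carbon (C1 or C3) (3 σ bonds, plus one π bond) has steric number 3: sp2.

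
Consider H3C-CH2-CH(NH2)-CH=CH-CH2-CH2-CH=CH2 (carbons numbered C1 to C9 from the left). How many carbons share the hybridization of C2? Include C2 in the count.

5

C2 is sp3 (only σ bonds).
C1: sp3 ✓
C2: sp3 ✓
C3: sp3 ✓
C4: sp2
C5: sp2
C6: sp3 ✓
C7: sp3 ✓
C8: sp2
C9: sp2
5 carbons are sp3.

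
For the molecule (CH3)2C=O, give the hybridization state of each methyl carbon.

sp^3

Each methyl carbon carries 4 σ bonds, giving a steric number of 4, so it is sp3.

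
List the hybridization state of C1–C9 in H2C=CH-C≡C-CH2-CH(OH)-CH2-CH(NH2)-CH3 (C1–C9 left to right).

C1 sp2, C2 sp2, C3 sp, C4 sp, C5 sp3, C6 sp3, C7 sp3, C8 sp3, C9 sp3

C1 (3 σ bonds, plus one π bond) has steric number 3: sp2.
C2 (3 σ bonds, plus one π bond) has steric number 3: sp2.
C3 (2 σ bonds, plus two π bonds) has steric number 2: sp.
C4 (2 σ bonds, plus two π bonds) has steric number 2: sp.
C5 has 4 σ bonds: steric number 4 → sp3.
C6 has 4 σ bonds: steric number 4 → sp3.
C7 — 4 σ bonds. Steric number 4, so sp3.
C8 (4 σ bonds) has steric number 4: sp3.
C9 — 4 σ bonds. Steric number 4, so sp3.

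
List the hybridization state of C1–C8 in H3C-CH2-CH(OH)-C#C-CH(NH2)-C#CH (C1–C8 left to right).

C1 carries 4 σ bonds, giving a steric number of 4, so it is sp3.
C2 carries 4 σ bonds, giving a steric number of 4, so it is sp3.
C3 is sp3: 4 σ bonds, 4 electron-density regions.
C4 has 2 σ bonds, plus two π bonds: steric number 2 → sp.
C5: 2 σ bonds, plus two π bonds; 2 regions of electron density → sp.
C6: 4 σ bonds — 4 electron domains, sp3.
C7 (2 σ bonds, plus two π bonds) has steric number 2: sp.
C8 has 2 σ bonds, plus two π bonds: steric number 2 → sp.

C1 sp3, C2 sp3, C3 sp3, C4 sp, C5 sp, C6 sp3, C7 sp, C8 sp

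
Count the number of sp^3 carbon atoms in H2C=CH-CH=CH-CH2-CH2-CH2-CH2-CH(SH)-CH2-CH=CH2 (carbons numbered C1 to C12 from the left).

C1: sp2
C2: sp2
C3: sp2
C4: sp2
C5: sp3 ✓
C6: sp3 ✓
C7: sp3 ✓
C8: sp3 ✓
C9: sp3 ✓
C10: sp3 ✓
C11: sp2
C12: sp2
C5, C6, C7, C8, C9, C10 → 6 sp3 carbons.

6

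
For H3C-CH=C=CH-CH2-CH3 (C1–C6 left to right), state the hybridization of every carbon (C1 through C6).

C1 — 4 σ bonds. Steric number 4, so sp3.
C2 carries 3 σ bonds, plus one π bond, giving a steric number of 3, so it is sp2.
C3 carries 2 σ bonds, plus two π bonds, giving a steric number of 2, so it is sp.
C4: 3 σ bonds, plus one π bond; 3 regions of electron density → sp2.
C5 is sp3: 4 σ bonds, 4 electron-density regions.
C6: 4 σ bonds; 4 regions of electron density → sp3.

C1 sp3, C2 sp2, C3 sp, C4 sp2, C5 sp3, C6 sp3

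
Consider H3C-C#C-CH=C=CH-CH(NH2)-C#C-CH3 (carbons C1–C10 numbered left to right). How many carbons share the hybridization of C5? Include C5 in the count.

C5 is sp (two π bonds).
C1: sp3
C2: sp ✓
C3: sp ✓
C4: sp2
C5: sp ✓
C6: sp2
C7: sp3
C8: sp ✓
C9: sp ✓
C10: sp3
5 carbons are sp.

5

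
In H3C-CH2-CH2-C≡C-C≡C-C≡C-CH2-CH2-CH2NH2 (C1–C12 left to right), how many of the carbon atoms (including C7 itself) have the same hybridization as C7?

6

C7 is sp (two π bonds).
C1: sp3
C2: sp3
C3: sp3
C4: sp ✓
C5: sp ✓
C6: sp ✓
C7: sp ✓
C8: sp ✓
C9: sp ✓
C10: sp3
C11: sp3
C12: sp3
6 carbons are sp.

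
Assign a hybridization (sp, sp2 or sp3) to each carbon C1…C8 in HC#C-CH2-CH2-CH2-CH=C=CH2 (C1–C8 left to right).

C1 sp, C2 sp, C3 sp3, C4 sp3, C5 sp3, C6 sp2, C7 sp, C8 sp2

C1 carries 2 σ bonds, plus two π bonds, giving a steric number of 2, so it is sp.
C2 — 2 σ bonds, plus two π bonds. Steric number 2, so sp.
C3 (4 σ bonds) has steric number 4: sp3.
C4 (4 σ bonds) has steric number 4: sp3.
C5 is sp3: 4 σ bonds, 4 electron-density regions.
C6: 3 σ bonds, plus one π bond — 3 electron domains, sp2.
C7 has 2 σ bonds, plus two π bonds: steric number 2 → sp.
C8 carries 3 σ bonds, plus one π bond, giving a steric number of 3, so it is sp2.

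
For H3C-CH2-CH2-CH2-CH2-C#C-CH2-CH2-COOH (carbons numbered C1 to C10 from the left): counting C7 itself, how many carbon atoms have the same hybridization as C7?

2

C7 is sp (two π bonds).
C1: sp3
C2: sp3
C3: sp3
C4: sp3
C5: sp3
C6: sp ✓
C7: sp ✓
C8: sp3
C9: sp3
C10: sp2
2 carbons are sp.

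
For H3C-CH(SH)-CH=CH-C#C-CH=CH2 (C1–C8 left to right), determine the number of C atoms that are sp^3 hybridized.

C1: sp3 ✓
C2: sp3 ✓
C3: sp2
C4: sp2
C5: sp
C6: sp
C7: sp2
C8: sp2
C1, C2 → 2 sp3 carbons.

2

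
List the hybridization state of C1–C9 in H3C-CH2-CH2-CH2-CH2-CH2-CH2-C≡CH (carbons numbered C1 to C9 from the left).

C1 (4 σ bonds) has steric number 4: sp3.
C2: 4 σ bonds — 4 electron domains, sp3.
C3 — 4 σ bonds. Steric number 4, so sp3.
C4 (4 σ bonds) has steric number 4: sp3.
C5 is sp3: 4 σ bonds, 4 electron-density regions.
C6 has 4 σ bonds: steric number 4 → sp3.
C7 (4 σ bonds) has steric number 4: sp3.
C8: 2 σ bonds, plus two π bonds; 2 regions of electron density → sp.
C9: 2 σ bonds, plus two π bonds; 2 regions of electron density → sp.

C1 sp3, C2 sp3, C3 sp3, C4 sp3, C5 sp3, C6 sp3, C7 sp3, C8 sp, C9 sp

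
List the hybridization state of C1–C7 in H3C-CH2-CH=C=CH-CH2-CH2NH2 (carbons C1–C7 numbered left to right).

C1 sp3, C2 sp3, C3 sp2, C4 sp, C5 sp2, C6 sp3, C7 sp3

C1: 4 σ bonds — 4 electron domains, sp3.
C2 carries 4 σ bonds, giving a steric number of 4, so it is sp3.
C3 is sp2: 3 σ bonds, plus one π bond, 3 electron-density regions.
C4: 2 σ bonds, plus two π bonds; 2 regions of electron density → sp.
C5: 3 σ bonds, plus one π bond; 3 regions of electron density → sp2.
C6 — 4 σ bonds. Steric number 4, so sp3.
C7 is sp3: 4 σ bonds, 4 electron-density regions.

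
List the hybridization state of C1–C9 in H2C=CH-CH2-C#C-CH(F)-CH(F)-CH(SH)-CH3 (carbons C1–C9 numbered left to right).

C1 sp2, C2 sp2, C3 sp3, C4 sp, C5 sp, C6 sp3, C7 sp3, C8 sp3, C9 sp3

C1 (3 σ bonds, plus one π bond) has steric number 3: sp2.
C2 is sp2: 3 σ bonds, plus one π bond, 3 electron-density regions.
C3: 4 σ bonds — 4 electron domains, sp3.
C4 — 2 σ bonds, plus two π bonds. Steric number 2, so sp.
C5 is sp: 2 σ bonds, plus two π bonds, 2 electron-density regions.
C6: 4 σ bonds; 4 regions of electron density → sp3.
C7: 4 σ bonds; 4 regions of electron density → sp3.
C8 — 4 σ bonds. Steric number 4, so sp3.
C9 has 4 σ bonds: steric number 4 → sp3.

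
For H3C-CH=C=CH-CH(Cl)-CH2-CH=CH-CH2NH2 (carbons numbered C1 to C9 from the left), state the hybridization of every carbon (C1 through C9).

C1 — 4 σ bonds. Steric number 4, so sp3.
C2 carries 3 σ bonds, plus one π bond, giving a steric number of 3, so it is sp2.
C3: 2 σ bonds, plus two π bonds — 2 electron domains, sp.
C4: 3 σ bonds, plus one π bond — 3 electron domains, sp2.
C5 (4 σ bonds) has steric number 4: sp3.
C6: 4 σ bonds — 4 electron domains, sp3.
C7 has 3 σ bonds, plus one π bond: steric number 3 → sp2.
C8 (3 σ bonds, plus one π bond) has steric number 3: sp2.
C9: 4 σ bonds — 4 electron domains, sp3.

C1 sp3, C2 sp2, C3 sp, C4 sp2, C5 sp3, C6 sp3, C7 sp2, C8 sp2, C9 sp3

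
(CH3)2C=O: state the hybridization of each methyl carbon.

sp^3

Each methyl carbon: 4 σ bonds; 4 regions of electron density → sp3.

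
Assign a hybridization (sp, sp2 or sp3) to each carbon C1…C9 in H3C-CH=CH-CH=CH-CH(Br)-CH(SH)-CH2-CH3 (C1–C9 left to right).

C1 sp3, C2 sp2, C3 sp2, C4 sp2, C5 sp2, C6 sp3, C7 sp3, C8 sp3, C9 sp3

C1: 4 σ bonds — 4 electron domains, sp3.
C2 carries 3 σ bonds, plus one π bond, giving a steric number of 3, so it is sp2.
C3 — 3 σ bonds, plus one π bond. Steric number 3, so sp2.
C4: 3 σ bonds, plus one π bond; 3 regions of electron density → sp2.
C5 — 3 σ bonds, plus one π bond. Steric number 3, so sp2.
C6 (4 σ bonds) has steric number 4: sp3.
C7 is sp3: 4 σ bonds, 4 electron-density regions.
C8 — 4 σ bonds. Steric number 4, so sp3.
C9 — 4 σ bonds. Steric number 4, so sp3.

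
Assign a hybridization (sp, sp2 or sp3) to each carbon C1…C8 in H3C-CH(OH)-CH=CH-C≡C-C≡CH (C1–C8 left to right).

C1 sp3, C2 sp3, C3 sp2, C4 sp2, C5 sp, C6 sp, C7 sp, C8 sp

C1 has 4 σ bonds: steric number 4 → sp3.
C2 is sp3: 4 σ bonds, 4 electron-density regions.
C3 carries 3 σ bonds, plus one π bond, giving a steric number of 3, so it is sp2.
C4 has 3 σ bonds, plus one π bond: steric number 3 → sp2.
C5 — 2 σ bonds, plus two π bonds. Steric number 2, so sp.
C6 (2 σ bonds, plus two π bonds) has steric number 2: sp.
C7 (2 σ bonds, plus two π bonds) has steric number 2: sp.
C8 has 2 σ bonds, plus two π bonds: steric number 2 → sp.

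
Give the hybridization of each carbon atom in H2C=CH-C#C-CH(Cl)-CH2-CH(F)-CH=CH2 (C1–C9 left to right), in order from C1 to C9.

C1 sp2, C2 sp2, C3 sp, C4 sp, C5 sp3, C6 sp3, C7 sp3, C8 sp2, C9 sp2

C1 is sp2: 3 σ bonds, plus one π bond, 3 electron-density regions.
C2 carries 3 σ bonds, plus one π bond, giving a steric number of 3, so it is sp2.
C3 (2 σ bonds, plus two π bonds) has steric number 2: sp.
C4 has 2 σ bonds, plus two π bonds: steric number 2 → sp.
C5 is sp3: 4 σ bonds, 4 electron-density regions.
C6 is sp3: 4 σ bonds, 4 electron-density regions.
C7: 4 σ bonds — 4 electron domains, sp3.
C8 is sp2: 3 σ bonds, plus one π bond, 3 electron-density regions.
C9: 3 σ bonds, plus one π bond — 3 electron domains, sp2.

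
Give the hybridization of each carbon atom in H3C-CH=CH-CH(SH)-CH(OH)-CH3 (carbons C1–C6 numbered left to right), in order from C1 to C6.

C1 carries 4 σ bonds, giving a steric number of 4, so it is sp3.
C2 (3 σ bonds, plus one π bond) has steric number 3: sp2.
C3 has 3 σ bonds, plus one π bond: steric number 3 → sp2.
C4 — 4 σ bonds. Steric number 4, so sp3.
C5 (4 σ bonds) has steric number 4: sp3.
C6: 4 σ bonds; 4 regions of electron density → sp3.

C1 sp3, C2 sp2, C3 sp2, C4 sp3, C5 sp3, C6 sp3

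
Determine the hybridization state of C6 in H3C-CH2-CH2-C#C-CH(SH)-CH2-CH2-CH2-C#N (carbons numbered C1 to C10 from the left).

sp3

C6 has 4 σ bonds: steric number 4 → sp3.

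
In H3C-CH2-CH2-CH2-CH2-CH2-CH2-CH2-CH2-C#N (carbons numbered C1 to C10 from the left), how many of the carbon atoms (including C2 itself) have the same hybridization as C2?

C2 is sp3 (only σ bonds).
C1: sp3 ✓
C2: sp3 ✓
C3: sp3 ✓
C4: sp3 ✓
C5: sp3 ✓
C6: sp3 ✓
C7: sp3 ✓
C8: sp3 ✓
C9: sp3 ✓
C10: sp
9 carbons are sp3.

9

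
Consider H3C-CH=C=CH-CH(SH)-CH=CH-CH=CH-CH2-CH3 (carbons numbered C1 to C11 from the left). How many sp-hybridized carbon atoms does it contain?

1

C1: sp3
C2: sp2
C3: sp ✓
C4: sp2
C5: sp3
C6: sp2
C7: sp2
C8: sp2
C9: sp2
C10: sp3
C11: sp3
C3 → 1 sp carbon.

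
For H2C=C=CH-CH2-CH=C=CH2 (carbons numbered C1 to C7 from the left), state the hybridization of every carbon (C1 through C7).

C1 is sp2: 3 σ bonds, plus one π bond, 3 electron-density regions.
C2 is sp: 2 σ bonds, plus two π bonds, 2 electron-density regions.
C3 has 3 σ bonds, plus one π bond: steric number 3 → sp2.
C4 — 4 σ bonds. Steric number 4, so sp3.
C5 carries 3 σ bonds, plus one π bond, giving a steric number of 3, so it is sp2.
C6 is sp: 2 σ bonds, plus two π bonds, 2 electron-density regions.
C7: 3 σ bonds, plus one π bond — 3 electron domains, sp2.

C1 sp2, C2 sp, C3 sp2, C4 sp3, C5 sp2, C6 sp, C7 sp2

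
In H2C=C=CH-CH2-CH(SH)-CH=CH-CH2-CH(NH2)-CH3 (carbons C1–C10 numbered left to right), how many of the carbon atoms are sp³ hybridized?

5

C1: sp2
C2: sp
C3: sp2
C4: sp3 ✓
C5: sp3 ✓
C6: sp2
C7: sp2
C8: sp3 ✓
C9: sp3 ✓
C10: sp3 ✓
C4, C5, C8, C9, C10 → 5 sp3 carbons.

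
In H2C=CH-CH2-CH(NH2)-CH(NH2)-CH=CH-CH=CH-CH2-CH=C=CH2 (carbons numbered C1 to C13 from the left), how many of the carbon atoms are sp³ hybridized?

4

C1: sp2
C2: sp2
C3: sp3 ✓
C4: sp3 ✓
C5: sp3 ✓
C6: sp2
C7: sp2
C8: sp2
C9: sp2
C10: sp3 ✓
C11: sp2
C12: sp
C13: sp2
C3, C4, C5, C10 → 4 sp3 carbons.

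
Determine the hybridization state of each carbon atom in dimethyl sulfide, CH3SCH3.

sp³

Each carbon atom carries 4 σ bonds, giving a steric number of 4, so it is sp3.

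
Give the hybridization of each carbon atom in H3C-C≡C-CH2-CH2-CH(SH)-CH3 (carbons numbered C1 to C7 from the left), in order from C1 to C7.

C1 (4 σ bonds) has steric number 4: sp3.
C2 — 2 σ bonds, plus two π bonds. Steric number 2, so sp.
C3 carries 2 σ bonds, plus two π bonds, giving a steric number of 2, so it is sp.
C4 has 4 σ bonds: steric number 4 → sp3.
C5: 4 σ bonds; 4 regions of electron density → sp3.
C6 — 4 σ bonds. Steric number 4, so sp3.
C7: 4 σ bonds; 4 regions of electron density → sp3.

C1 sp3, C2 sp, C3 sp, C4 sp3, C5 sp3, C6 sp3, C7 sp3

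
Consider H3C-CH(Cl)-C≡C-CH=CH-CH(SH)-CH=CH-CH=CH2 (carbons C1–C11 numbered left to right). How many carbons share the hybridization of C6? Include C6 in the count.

C6 is sp2 (one π bond).
C1: sp3
C2: sp3
C3: sp
C4: sp
C5: sp2 ✓
C6: sp2 ✓
C7: sp3
C8: sp2 ✓
C9: sp2 ✓
C10: sp2 ✓
C11: sp2 ✓
6 carbons are sp2.

6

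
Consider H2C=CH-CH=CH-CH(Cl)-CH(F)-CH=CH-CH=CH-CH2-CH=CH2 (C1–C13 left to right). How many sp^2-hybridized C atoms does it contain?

C1: sp2 ✓
C2: sp2 ✓
C3: sp2 ✓
C4: sp2 ✓
C5: sp3
C6: sp3
C7: sp2 ✓
C8: sp2 ✓
C9: sp2 ✓
C10: sp2 ✓
C11: sp3
C12: sp2 ✓
C13: sp2 ✓
C1, C2, C3, C4, C7, C8, C9, C10, C12, C13 → 10 sp2 carbons.

10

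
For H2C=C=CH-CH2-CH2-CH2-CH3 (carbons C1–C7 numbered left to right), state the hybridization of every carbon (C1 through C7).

C1: 3 σ bonds, plus one π bond — 3 electron domains, sp2.
C2: 2 σ bonds, plus two π bonds; 2 regions of electron density → sp.
C3 (3 σ bonds, plus one π bond) has steric number 3: sp2.
C4: 4 σ bonds; 4 regions of electron density → sp3.
C5 (4 σ bonds) has steric number 4: sp3.
C6 (4 σ bonds) has steric number 4: sp3.
C7: 4 σ bonds; 4 regions of electron density → sp3.

C1 sp2, C2 sp, C3 sp2, C4 sp3, C5 sp3, C6 sp3, C7 sp3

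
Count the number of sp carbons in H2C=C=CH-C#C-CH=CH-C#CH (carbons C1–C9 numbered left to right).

C1: sp2
C2: sp ✓
C3: sp2
C4: sp ✓
C5: sp ✓
C6: sp2
C7: sp2
C8: sp ✓
C9: sp ✓
C2, C4, C5, C8, C9 → 5 sp carbons.

5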